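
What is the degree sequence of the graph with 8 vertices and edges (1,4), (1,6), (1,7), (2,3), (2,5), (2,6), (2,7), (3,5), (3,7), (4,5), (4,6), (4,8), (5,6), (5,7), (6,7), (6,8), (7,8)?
[6, 6, 5, 4, 4, 3, 3, 3] (degrees: deg(1)=3, deg(2)=4, deg(3)=3, deg(4)=4, deg(5)=5, deg(6)=6, deg(7)=6, deg(8)=3)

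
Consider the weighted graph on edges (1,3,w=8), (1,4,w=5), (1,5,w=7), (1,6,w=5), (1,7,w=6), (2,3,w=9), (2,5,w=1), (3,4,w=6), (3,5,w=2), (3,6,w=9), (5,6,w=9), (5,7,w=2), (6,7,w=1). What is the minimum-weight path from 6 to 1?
5 (path: 6 -> 1; weights 5 = 5)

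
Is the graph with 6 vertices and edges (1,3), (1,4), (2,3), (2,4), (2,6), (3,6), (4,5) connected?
Yes (BFS from 1 visits [1, 3, 4, 2, 6, 5] — all 6 vertices reached)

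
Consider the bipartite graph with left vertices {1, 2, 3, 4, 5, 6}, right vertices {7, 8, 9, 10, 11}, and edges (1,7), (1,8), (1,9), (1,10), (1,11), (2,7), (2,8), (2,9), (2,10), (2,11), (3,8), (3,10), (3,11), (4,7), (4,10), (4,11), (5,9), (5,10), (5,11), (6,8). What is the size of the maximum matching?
5 (matching: (1,11), (2,10), (3,8), (4,7), (5,9); upper bound min(|L|,|R|) = min(6,5) = 5)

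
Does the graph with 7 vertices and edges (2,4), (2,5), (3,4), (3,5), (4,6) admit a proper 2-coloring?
Yes. Partition: {1, 2, 3, 6, 7}, {4, 5}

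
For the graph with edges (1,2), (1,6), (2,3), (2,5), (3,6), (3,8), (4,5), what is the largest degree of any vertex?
3 (attained at vertices 2, 3)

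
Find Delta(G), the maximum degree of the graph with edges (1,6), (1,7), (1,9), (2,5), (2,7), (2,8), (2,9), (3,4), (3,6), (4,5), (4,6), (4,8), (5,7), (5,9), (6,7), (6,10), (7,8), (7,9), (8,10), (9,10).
6 (attained at vertex 7)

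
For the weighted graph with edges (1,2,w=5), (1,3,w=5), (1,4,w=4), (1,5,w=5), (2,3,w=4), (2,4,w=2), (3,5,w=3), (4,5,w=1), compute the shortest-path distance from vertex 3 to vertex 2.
4 (path: 3 -> 2; weights 4 = 4)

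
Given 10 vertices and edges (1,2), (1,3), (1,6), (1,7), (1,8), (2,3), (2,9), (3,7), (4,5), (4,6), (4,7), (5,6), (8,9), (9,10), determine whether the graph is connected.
Yes (BFS from 1 visits [1, 2, 3, 6, 7, 8, 9, 4, 5, 10] — all 10 vertices reached)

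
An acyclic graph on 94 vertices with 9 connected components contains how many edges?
85 (Each of the 9 component trees on V_i vertices has V_i - 1 edges; summing gives V - C = 94 - 9 = 85)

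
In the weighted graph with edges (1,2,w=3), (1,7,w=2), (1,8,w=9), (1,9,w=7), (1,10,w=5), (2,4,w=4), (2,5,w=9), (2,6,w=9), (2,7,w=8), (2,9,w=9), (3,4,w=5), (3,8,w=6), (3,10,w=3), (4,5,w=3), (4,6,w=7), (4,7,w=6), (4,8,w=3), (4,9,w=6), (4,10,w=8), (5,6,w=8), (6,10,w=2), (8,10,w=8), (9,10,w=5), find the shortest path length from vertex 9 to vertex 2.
9 (path: 9 -> 2; weights 9 = 9)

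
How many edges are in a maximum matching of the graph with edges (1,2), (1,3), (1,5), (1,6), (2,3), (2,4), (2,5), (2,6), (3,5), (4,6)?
3 (matching: (1,2), (3,5), (4,6); upper bound floor(n/2) = floor(6/2) = 3)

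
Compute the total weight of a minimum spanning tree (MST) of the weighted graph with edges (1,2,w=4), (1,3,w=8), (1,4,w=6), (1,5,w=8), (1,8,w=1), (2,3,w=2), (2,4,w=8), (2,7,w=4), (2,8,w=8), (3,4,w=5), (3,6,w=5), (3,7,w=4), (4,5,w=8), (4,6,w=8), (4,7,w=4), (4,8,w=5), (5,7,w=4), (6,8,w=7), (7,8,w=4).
24 (MST edges: (1,2,w=4), (1,8,w=1), (2,3,w=2), (2,7,w=4), (3,6,w=5), (4,7,w=4), (5,7,w=4); sum of weights 4 + 1 + 2 + 4 + 5 + 4 + 4 = 24)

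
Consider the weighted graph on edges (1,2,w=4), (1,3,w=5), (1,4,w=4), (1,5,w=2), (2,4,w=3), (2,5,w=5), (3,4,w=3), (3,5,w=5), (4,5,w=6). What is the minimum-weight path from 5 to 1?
2 (path: 5 -> 1; weights 2 = 2)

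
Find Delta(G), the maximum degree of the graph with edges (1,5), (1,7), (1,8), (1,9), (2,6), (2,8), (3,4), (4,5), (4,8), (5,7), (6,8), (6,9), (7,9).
4 (attained at vertices 1, 8)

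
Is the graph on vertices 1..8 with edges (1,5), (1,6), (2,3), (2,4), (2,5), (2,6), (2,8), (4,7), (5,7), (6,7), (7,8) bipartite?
Yes. Partition: {1, 2, 7}, {3, 4, 5, 6, 8}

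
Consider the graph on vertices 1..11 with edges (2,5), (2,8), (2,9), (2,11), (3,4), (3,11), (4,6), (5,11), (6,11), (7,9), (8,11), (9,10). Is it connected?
No, it has 2 components: {1}, {2, 3, 4, 5, 6, 7, 8, 9, 10, 11}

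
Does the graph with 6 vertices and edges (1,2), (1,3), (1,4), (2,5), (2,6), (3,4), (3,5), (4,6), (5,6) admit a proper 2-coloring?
No (odd cycle of length 3: 3 -> 1 -> 4 -> 3)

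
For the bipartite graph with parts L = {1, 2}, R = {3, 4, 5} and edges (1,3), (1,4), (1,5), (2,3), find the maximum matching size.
2 (matching: (1,5), (2,3); upper bound min(|L|,|R|) = min(2,3) = 2)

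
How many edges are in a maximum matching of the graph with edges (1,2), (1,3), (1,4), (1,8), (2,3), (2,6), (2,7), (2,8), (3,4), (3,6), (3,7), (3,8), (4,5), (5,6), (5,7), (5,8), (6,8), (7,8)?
4 (matching: (1,4), (2,3), (5,6), (7,8); upper bound floor(n/2) = floor(8/2) = 4)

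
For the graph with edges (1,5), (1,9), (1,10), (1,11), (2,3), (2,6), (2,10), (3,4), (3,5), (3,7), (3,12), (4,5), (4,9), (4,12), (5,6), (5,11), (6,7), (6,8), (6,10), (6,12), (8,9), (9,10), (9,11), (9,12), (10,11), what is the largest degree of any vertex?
6 (attained at vertices 6, 9)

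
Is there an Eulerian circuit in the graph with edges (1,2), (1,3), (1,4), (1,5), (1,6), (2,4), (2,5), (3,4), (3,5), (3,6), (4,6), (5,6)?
No (2 vertices have odd degree: {1, 2}; Eulerian circuit requires 0)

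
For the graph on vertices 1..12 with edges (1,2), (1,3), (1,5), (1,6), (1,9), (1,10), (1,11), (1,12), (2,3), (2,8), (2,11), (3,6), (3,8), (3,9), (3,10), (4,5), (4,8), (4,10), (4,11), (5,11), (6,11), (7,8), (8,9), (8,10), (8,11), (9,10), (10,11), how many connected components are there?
1 (components: {1, 2, 3, 4, 5, 6, 7, 8, 9, 10, 11, 12})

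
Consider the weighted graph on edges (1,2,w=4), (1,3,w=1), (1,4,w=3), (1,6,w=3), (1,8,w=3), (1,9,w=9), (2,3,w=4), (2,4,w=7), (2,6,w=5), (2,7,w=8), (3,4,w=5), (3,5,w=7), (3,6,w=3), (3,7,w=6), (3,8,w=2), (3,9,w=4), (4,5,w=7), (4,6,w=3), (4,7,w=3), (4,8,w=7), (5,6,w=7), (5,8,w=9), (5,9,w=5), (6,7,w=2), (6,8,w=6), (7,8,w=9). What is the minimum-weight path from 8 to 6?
5 (path: 8 -> 3 -> 6; weights 2 + 3 = 5)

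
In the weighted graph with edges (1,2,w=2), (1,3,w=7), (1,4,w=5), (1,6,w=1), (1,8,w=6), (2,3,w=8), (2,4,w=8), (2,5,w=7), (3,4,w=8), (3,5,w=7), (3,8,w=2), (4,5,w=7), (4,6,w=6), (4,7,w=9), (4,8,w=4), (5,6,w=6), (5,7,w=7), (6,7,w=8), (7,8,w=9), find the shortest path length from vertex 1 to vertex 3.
7 (path: 1 -> 3; weights 7 = 7)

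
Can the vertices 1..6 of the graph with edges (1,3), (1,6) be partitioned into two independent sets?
Yes. Partition: {1, 2, 4, 5}, {3, 6}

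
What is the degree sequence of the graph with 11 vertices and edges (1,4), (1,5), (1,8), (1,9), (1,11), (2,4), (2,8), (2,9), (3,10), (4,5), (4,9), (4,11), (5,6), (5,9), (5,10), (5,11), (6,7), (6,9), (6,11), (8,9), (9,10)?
[7, 6, 5, 5, 4, 4, 3, 3, 3, 1, 1] (degrees: deg(1)=5, deg(2)=3, deg(3)=1, deg(4)=5, deg(5)=6, deg(6)=4, deg(7)=1, deg(8)=3, deg(9)=7, deg(10)=3, deg(11)=4)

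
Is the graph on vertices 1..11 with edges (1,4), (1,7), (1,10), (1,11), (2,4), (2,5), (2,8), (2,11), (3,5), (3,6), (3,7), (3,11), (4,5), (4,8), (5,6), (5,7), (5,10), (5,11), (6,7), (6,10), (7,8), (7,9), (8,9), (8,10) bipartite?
No (odd cycle of length 3: 8 -> 7 -> 9 -> 8)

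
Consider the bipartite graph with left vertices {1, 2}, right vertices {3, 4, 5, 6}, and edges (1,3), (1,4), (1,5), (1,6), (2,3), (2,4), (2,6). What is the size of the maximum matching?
2 (matching: (1,5), (2,6); upper bound min(|L|,|R|) = min(2,4) = 2)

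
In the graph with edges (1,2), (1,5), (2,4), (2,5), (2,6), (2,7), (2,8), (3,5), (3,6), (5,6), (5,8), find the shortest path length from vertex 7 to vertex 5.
2 (path: 7 -> 2 -> 5, 2 edges)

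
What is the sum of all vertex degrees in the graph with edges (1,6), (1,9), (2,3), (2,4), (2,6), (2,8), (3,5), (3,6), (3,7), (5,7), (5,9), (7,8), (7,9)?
26 (handshake: sum of degrees = 2|E| = 2 x 13 = 26)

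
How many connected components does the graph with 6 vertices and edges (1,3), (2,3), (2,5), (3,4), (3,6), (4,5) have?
1 (components: {1, 2, 3, 4, 5, 6})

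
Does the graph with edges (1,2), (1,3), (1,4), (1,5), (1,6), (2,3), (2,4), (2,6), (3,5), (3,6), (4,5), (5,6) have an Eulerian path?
Yes (the graph is connected and exactly 2 vertices have odd degree: {1, 4}; any Eulerian path must start and end at those)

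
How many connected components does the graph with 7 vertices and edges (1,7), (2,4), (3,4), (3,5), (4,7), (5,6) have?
1 (components: {1, 2, 3, 4, 5, 6, 7})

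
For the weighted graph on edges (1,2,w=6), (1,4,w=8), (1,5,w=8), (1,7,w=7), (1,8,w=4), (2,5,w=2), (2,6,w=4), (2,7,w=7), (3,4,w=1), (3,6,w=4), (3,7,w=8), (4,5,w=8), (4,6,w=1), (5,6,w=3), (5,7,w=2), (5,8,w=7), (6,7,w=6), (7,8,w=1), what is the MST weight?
14 (MST edges: (1,8,w=4), (2,5,w=2), (3,4,w=1), (4,6,w=1), (5,6,w=3), (5,7,w=2), (7,8,w=1); sum of weights 4 + 2 + 1 + 1 + 3 + 2 + 1 = 14)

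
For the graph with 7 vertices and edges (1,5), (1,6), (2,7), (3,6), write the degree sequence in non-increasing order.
[2, 2, 1, 1, 1, 1, 0] (degrees: deg(1)=2, deg(2)=1, deg(3)=1, deg(4)=0, deg(5)=1, deg(6)=2, deg(7)=1)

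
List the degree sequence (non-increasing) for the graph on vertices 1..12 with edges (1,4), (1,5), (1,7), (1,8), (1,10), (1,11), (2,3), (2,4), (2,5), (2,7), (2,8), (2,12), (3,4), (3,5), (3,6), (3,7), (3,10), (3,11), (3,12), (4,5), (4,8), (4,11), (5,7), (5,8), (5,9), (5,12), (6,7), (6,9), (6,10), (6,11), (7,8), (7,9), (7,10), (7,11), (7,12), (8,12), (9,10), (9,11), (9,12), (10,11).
[10, 8, 8, 7, 6, 6, 6, 6, 6, 6, 6, 5] (degrees: deg(1)=6, deg(2)=6, deg(3)=8, deg(4)=6, deg(5)=8, deg(6)=5, deg(7)=10, deg(8)=6, deg(9)=6, deg(10)=6, deg(11)=7, deg(12)=6)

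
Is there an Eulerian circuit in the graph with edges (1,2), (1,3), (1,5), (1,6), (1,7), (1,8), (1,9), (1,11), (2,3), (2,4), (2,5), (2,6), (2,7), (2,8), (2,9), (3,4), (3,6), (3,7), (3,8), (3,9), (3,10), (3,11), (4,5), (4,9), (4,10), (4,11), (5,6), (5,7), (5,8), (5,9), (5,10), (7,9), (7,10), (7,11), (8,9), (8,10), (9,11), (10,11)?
No (2 vertices have odd degree: {3, 7}; Eulerian circuit requires 0)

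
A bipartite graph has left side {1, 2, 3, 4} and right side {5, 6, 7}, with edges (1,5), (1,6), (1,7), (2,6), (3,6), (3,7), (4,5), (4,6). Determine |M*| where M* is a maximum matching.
3 (matching: (1,7), (2,6), (4,5); upper bound min(|L|,|R|) = min(4,3) = 3)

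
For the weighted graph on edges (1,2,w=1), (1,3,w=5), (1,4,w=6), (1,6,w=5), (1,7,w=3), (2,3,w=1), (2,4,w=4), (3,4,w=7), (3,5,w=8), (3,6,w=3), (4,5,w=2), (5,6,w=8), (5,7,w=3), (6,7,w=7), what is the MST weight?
13 (MST edges: (1,2,w=1), (1,7,w=3), (2,3,w=1), (3,6,w=3), (4,5,w=2), (5,7,w=3); sum of weights 1 + 3 + 1 + 3 + 2 + 3 = 13)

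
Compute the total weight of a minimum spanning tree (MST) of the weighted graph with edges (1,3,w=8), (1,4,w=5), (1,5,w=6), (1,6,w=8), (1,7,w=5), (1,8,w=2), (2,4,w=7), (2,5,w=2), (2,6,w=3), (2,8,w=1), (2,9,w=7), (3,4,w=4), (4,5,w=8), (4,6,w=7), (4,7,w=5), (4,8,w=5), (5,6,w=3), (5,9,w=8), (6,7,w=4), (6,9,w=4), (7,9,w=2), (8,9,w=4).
23 (MST edges: (1,4,w=5), (1,8,w=2), (2,5,w=2), (2,6,w=3), (2,8,w=1), (3,4,w=4), (6,7,w=4), (7,9,w=2); sum of weights 5 + 2 + 2 + 3 + 1 + 4 + 4 + 2 = 23)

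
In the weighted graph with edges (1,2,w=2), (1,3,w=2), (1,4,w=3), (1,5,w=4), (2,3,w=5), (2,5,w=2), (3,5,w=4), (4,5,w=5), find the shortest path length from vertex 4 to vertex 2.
5 (path: 4 -> 1 -> 2; weights 3 + 2 = 5)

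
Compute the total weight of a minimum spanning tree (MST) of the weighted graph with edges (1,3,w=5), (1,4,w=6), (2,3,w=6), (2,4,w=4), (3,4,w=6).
15 (MST edges: (1,3,w=5), (1,4,w=6), (2,4,w=4); sum of weights 5 + 6 + 4 = 15)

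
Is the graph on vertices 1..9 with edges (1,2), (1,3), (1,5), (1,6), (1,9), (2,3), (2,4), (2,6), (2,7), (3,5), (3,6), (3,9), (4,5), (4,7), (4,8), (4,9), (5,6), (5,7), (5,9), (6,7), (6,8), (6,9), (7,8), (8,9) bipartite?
No (odd cycle of length 3: 9 -> 1 -> 5 -> 9)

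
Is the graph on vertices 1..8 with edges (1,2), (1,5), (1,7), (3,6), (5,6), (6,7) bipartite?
Yes. Partition: {1, 4, 6, 8}, {2, 3, 5, 7}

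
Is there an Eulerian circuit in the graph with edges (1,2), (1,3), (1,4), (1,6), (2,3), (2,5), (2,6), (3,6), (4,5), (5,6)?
No (2 vertices have odd degree: {3, 5}; Eulerian circuit requires 0)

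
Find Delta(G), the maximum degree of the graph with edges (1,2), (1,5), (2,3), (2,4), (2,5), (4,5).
4 (attained at vertex 2)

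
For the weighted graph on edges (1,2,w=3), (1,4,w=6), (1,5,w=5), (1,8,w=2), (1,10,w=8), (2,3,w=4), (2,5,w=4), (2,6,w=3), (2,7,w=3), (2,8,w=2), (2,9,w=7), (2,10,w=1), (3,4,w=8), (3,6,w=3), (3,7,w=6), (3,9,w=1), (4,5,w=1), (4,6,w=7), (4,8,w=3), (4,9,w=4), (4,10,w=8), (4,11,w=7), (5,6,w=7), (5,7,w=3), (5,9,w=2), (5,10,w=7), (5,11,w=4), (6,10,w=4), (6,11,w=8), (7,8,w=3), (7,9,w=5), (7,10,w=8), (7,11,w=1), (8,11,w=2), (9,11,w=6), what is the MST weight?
18 (MST edges: (1,8,w=2), (2,6,w=3), (2,8,w=2), (2,10,w=1), (3,6,w=3), (3,9,w=1), (4,5,w=1), (5,9,w=2), (7,11,w=1), (8,11,w=2); sum of weights 2 + 3 + 2 + 1 + 3 + 1 + 1 + 2 + 1 + 2 = 18)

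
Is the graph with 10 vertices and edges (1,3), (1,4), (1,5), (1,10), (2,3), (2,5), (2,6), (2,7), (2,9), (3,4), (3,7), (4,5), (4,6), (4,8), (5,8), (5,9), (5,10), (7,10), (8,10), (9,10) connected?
Yes (BFS from 1 visits [1, 3, 4, 5, 10, 2, 7, 6, 8, 9] — all 10 vertices reached)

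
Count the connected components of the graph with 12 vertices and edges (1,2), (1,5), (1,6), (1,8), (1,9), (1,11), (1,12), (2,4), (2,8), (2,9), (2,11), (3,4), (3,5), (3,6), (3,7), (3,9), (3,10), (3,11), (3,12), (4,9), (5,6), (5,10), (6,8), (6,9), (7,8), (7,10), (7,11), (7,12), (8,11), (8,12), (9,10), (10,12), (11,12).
1 (components: {1, 2, 3, 4, 5, 6, 7, 8, 9, 10, 11, 12})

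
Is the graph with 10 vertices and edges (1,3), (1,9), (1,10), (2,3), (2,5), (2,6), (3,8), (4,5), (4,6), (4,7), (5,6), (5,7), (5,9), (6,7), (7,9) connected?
Yes (BFS from 1 visits [1, 3, 9, 10, 2, 8, 5, 7, 6, 4] — all 10 vertices reached)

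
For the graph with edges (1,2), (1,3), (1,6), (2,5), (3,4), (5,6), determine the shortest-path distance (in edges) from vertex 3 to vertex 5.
3 (path: 3 -> 1 -> 2 -> 5, 3 edges)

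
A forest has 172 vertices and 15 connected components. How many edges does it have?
157 (Each of the 15 component trees on V_i vertices has V_i - 1 edges; summing gives V - C = 172 - 15 = 157)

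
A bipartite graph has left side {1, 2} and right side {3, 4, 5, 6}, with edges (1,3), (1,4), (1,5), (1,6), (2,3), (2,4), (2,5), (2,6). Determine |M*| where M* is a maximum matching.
2 (matching: (1,6), (2,5); upper bound min(|L|,|R|) = min(2,4) = 2)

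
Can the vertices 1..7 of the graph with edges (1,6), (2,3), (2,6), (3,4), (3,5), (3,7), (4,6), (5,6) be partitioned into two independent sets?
Yes. Partition: {1, 2, 4, 5, 7}, {3, 6}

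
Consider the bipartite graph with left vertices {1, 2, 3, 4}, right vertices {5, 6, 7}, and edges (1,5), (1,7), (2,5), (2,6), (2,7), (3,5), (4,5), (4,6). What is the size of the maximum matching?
3 (matching: (1,7), (2,6), (3,5); upper bound min(|L|,|R|) = min(4,3) = 3)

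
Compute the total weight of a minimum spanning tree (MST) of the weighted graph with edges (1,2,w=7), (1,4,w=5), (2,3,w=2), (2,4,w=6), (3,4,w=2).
9 (MST edges: (1,4,w=5), (2,3,w=2), (3,4,w=2); sum of weights 5 + 2 + 2 = 9)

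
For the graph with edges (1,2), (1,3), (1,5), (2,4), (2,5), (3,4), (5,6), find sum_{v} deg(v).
14 (handshake: sum of degrees = 2|E| = 2 x 7 = 14)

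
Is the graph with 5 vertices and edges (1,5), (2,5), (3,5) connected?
No, it has 2 components: {1, 2, 3, 5}, {4}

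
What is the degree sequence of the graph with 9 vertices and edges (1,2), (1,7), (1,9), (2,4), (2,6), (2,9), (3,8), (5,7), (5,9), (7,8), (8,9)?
[4, 4, 3, 3, 3, 2, 1, 1, 1] (degrees: deg(1)=3, deg(2)=4, deg(3)=1, deg(4)=1, deg(5)=2, deg(6)=1, deg(7)=3, deg(8)=3, deg(9)=4)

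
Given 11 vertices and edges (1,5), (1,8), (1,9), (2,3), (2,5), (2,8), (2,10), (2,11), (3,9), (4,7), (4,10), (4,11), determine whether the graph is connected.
No, it has 2 components: {1, 2, 3, 4, 5, 7, 8, 9, 10, 11}, {6}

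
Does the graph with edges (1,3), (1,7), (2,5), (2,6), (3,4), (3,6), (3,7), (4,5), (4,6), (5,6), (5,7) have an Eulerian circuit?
No (2 vertices have odd degree: {4, 7}; Eulerian circuit requires 0)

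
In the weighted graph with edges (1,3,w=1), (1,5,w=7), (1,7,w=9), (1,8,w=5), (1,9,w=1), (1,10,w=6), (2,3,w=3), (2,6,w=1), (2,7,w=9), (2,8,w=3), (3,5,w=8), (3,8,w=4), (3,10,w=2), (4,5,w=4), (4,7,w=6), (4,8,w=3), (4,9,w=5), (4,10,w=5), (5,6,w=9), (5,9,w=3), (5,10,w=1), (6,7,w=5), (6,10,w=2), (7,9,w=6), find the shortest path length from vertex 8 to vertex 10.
6 (path: 8 -> 3 -> 10; weights 4 + 2 = 6)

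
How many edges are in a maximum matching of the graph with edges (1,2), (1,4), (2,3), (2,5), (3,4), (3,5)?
2 (matching: (2,5), (3,4); upper bound floor(n/2) = floor(5/2) = 2)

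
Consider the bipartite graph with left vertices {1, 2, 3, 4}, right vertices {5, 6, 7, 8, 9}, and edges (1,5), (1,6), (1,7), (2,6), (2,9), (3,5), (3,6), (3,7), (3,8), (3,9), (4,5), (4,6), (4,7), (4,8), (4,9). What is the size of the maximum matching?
4 (matching: (1,7), (2,9), (3,8), (4,6); upper bound min(|L|,|R|) = min(4,5) = 4)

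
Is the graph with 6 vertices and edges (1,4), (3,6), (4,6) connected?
No, it has 3 components: {1, 3, 4, 6}, {2}, {5}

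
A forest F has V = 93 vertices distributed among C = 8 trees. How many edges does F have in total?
85 (Each of the 8 component trees on V_i vertices has V_i - 1 edges; summing gives V - C = 93 - 8 = 85)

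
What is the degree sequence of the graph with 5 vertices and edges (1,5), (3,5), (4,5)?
[3, 1, 1, 1, 0] (degrees: deg(1)=1, deg(2)=0, deg(3)=1, deg(4)=1, deg(5)=3)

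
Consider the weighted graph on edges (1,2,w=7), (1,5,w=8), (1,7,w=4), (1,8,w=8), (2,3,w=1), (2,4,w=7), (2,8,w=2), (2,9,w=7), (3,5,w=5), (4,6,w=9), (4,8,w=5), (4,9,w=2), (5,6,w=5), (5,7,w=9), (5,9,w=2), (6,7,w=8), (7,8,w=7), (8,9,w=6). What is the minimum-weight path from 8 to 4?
5 (path: 8 -> 4; weights 5 = 5)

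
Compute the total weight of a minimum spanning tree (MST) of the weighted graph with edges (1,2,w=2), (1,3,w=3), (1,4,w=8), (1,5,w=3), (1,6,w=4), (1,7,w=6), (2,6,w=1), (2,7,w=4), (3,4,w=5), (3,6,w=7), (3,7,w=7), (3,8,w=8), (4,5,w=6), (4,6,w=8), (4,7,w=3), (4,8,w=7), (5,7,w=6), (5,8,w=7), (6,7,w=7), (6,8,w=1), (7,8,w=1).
14 (MST edges: (1,2,w=2), (1,3,w=3), (1,5,w=3), (2,6,w=1), (4,7,w=3), (6,8,w=1), (7,8,w=1); sum of weights 2 + 3 + 3 + 1 + 3 + 1 + 1 = 14)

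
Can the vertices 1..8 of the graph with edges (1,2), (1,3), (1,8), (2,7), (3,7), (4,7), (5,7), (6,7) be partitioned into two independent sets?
Yes. Partition: {1, 7}, {2, 3, 4, 5, 6, 8}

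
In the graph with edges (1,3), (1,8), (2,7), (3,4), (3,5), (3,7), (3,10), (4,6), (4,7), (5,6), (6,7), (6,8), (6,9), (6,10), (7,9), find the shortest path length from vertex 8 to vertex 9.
2 (path: 8 -> 6 -> 9, 2 edges)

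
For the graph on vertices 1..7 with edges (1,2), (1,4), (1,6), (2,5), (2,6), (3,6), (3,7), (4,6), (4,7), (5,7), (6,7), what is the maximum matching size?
3 (matching: (1,6), (2,5), (4,7); upper bound floor(n/2) = floor(7/2) = 3)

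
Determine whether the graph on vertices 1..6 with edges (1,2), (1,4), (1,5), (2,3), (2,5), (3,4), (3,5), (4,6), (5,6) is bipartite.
No (odd cycle of length 3: 5 -> 1 -> 2 -> 5)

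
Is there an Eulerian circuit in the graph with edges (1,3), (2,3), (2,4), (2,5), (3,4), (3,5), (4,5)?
No (4 vertices have odd degree: {1, 2, 4, 5}; Eulerian circuit requires 0)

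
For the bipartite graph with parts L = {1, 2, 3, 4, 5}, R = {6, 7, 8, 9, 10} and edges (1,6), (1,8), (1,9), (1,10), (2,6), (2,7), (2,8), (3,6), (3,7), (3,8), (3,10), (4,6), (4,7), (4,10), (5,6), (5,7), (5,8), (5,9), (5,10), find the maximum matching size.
5 (matching: (1,10), (2,8), (3,7), (4,6), (5,9); upper bound min(|L|,|R|) = min(5,5) = 5)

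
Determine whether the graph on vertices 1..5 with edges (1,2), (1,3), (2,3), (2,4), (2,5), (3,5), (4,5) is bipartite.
No (odd cycle of length 3: 2 -> 1 -> 3 -> 2)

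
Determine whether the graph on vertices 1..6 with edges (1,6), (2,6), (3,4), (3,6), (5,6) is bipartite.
Yes. Partition: {1, 2, 3, 5}, {4, 6}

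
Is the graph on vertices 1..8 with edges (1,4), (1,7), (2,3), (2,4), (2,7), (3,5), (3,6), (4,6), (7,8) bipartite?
Yes. Partition: {1, 2, 5, 6, 8}, {3, 4, 7}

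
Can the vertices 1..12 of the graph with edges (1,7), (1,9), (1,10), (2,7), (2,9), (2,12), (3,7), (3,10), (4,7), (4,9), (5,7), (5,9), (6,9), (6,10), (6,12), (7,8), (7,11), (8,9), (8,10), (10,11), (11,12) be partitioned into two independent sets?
Yes. Partition: {1, 2, 3, 4, 5, 6, 8, 11}, {7, 9, 10, 12}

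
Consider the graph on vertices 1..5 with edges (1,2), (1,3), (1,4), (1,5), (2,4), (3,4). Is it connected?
Yes (BFS from 1 visits [1, 2, 3, 4, 5] — all 5 vertices reached)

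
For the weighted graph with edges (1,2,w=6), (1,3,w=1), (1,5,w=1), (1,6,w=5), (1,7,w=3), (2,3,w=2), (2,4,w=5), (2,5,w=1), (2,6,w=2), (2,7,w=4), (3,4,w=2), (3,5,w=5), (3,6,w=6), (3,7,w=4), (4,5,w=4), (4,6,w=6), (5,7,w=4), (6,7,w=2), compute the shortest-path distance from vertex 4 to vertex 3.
2 (path: 4 -> 3; weights 2 = 2)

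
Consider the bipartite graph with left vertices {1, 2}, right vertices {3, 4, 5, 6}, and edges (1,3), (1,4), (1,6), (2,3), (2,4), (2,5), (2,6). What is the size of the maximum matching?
2 (matching: (1,6), (2,5); upper bound min(|L|,|R|) = min(2,4) = 2)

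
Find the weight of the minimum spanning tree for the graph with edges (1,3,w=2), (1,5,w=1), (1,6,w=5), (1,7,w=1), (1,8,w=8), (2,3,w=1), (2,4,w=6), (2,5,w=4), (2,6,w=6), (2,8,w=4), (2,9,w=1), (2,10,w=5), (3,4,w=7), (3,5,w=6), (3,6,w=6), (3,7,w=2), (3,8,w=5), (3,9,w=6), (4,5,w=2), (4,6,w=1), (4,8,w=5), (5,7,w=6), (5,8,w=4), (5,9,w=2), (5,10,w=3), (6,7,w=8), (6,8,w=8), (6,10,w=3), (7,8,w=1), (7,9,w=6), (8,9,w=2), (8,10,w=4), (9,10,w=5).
13 (MST edges: (1,3,w=2), (1,5,w=1), (1,7,w=1), (2,3,w=1), (2,9,w=1), (4,5,w=2), (4,6,w=1), (5,10,w=3), (7,8,w=1); sum of weights 2 + 1 + 1 + 1 + 1 + 2 + 1 + 3 + 1 = 13)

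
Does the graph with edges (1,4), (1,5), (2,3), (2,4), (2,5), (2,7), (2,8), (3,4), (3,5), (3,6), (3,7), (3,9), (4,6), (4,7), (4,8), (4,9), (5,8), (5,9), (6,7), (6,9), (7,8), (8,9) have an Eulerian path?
No (6 vertices have odd degree: {2, 4, 5, 7, 8, 9}; Eulerian path requires 0 or 2)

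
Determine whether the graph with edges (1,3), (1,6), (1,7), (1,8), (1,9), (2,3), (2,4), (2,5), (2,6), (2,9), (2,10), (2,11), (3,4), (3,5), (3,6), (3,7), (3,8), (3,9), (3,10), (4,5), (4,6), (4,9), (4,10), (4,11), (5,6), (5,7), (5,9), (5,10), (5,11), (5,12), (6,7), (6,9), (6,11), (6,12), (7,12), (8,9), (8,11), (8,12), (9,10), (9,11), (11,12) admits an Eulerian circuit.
No (12 vertices have odd degree: {1, 2, 3, 4, 5, 6, 7, 8, 9, 10, 11, 12}; Eulerian circuit requires 0)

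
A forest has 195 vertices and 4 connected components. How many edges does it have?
191 (Each of the 4 component trees on V_i vertices has V_i - 1 edges; summing gives V - C = 195 - 4 = 191)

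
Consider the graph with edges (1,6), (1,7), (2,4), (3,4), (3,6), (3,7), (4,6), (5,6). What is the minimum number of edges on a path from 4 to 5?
2 (path: 4 -> 6 -> 5, 2 edges)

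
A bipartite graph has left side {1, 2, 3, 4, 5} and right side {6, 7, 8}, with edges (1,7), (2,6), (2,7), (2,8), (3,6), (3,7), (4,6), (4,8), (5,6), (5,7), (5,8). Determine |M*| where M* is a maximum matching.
3 (matching: (1,7), (2,8), (3,6); upper bound min(|L|,|R|) = min(5,3) = 3)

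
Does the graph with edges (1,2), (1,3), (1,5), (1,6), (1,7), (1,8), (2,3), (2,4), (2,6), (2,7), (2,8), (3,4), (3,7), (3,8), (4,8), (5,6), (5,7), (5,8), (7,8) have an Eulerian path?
No (4 vertices have odd degree: {3, 4, 6, 7}; Eulerian path requires 0 or 2)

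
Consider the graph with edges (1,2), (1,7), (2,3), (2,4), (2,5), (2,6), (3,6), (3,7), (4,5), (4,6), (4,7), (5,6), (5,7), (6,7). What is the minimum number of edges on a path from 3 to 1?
2 (path: 3 -> 7 -> 1, 2 edges)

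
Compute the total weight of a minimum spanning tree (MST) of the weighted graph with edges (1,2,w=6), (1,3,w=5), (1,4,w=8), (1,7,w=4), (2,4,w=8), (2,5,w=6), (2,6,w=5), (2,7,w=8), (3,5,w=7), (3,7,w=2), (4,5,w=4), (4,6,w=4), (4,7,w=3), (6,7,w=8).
22 (MST edges: (1,7,w=4), (2,6,w=5), (3,7,w=2), (4,5,w=4), (4,6,w=4), (4,7,w=3); sum of weights 4 + 5 + 2 + 4 + 4 + 3 = 22)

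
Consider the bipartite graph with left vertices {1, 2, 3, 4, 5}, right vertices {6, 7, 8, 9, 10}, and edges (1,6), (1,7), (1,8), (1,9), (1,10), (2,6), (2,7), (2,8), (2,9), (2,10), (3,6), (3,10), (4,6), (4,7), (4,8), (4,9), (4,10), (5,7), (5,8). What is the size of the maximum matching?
5 (matching: (1,10), (2,9), (3,6), (4,8), (5,7); upper bound min(|L|,|R|) = min(5,5) = 5)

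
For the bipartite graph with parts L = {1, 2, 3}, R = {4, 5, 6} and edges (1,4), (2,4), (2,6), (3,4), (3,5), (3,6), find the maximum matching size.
3 (matching: (1,4), (2,6), (3,5); upper bound min(|L|,|R|) = min(3,3) = 3)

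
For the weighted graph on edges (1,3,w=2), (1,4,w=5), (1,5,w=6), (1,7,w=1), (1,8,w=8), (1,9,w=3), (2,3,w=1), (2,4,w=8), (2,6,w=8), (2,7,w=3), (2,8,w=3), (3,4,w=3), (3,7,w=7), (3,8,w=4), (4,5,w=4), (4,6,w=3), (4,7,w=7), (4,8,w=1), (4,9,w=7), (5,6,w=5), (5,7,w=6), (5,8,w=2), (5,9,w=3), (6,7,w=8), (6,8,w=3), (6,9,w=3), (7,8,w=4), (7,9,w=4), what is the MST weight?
16 (MST edges: (1,3,w=2), (1,7,w=1), (1,9,w=3), (2,3,w=1), (2,8,w=3), (4,6,w=3), (4,8,w=1), (5,8,w=2); sum of weights 2 + 1 + 3 + 1 + 3 + 3 + 1 + 2 = 16)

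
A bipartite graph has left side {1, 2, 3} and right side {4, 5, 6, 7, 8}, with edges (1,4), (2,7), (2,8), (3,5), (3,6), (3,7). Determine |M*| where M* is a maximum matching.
3 (matching: (1,4), (2,8), (3,7); upper bound min(|L|,|R|) = min(3,5) = 3)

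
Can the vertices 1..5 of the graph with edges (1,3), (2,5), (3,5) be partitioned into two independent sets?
Yes. Partition: {1, 4, 5}, {2, 3}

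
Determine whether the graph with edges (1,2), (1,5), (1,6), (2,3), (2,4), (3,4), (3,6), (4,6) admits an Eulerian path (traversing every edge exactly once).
No (6 vertices have odd degree: {1, 2, 3, 4, 5, 6}; Eulerian path requires 0 or 2)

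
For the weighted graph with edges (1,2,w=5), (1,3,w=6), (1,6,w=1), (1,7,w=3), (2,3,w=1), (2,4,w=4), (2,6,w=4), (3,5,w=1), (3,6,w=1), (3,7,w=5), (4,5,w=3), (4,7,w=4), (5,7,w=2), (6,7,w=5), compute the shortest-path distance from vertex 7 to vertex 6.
4 (path: 7 -> 1 -> 6; weights 3 + 1 = 4)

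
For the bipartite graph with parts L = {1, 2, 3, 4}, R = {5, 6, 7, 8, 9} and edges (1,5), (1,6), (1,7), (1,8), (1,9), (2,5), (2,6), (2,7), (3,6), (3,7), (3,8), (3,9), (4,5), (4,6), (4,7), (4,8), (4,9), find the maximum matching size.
4 (matching: (1,9), (2,7), (3,8), (4,6); upper bound min(|L|,|R|) = min(4,5) = 4)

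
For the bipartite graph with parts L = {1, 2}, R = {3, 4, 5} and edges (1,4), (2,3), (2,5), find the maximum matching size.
2 (matching: (1,4), (2,5); upper bound min(|L|,|R|) = min(2,3) = 2)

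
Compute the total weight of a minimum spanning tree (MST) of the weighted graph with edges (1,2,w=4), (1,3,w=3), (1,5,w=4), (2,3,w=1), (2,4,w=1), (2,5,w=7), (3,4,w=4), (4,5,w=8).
9 (MST edges: (1,3,w=3), (1,5,w=4), (2,3,w=1), (2,4,w=1); sum of weights 3 + 4 + 1 + 1 = 9)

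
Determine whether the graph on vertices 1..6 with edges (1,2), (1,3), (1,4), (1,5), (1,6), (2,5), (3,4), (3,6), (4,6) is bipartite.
No (odd cycle of length 3: 2 -> 1 -> 5 -> 2)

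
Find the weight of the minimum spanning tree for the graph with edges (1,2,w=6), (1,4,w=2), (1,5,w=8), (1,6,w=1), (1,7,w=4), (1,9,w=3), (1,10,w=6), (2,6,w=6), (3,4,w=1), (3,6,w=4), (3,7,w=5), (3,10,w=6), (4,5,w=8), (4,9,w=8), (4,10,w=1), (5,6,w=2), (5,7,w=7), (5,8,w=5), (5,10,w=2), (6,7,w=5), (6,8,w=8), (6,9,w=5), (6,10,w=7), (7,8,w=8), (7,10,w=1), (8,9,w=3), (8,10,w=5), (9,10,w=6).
20 (MST edges: (1,2,w=6), (1,4,w=2), (1,6,w=1), (1,9,w=3), (3,4,w=1), (4,10,w=1), (5,6,w=2), (7,10,w=1), (8,9,w=3); sum of weights 6 + 2 + 1 + 3 + 1 + 1 + 2 + 1 + 3 = 20)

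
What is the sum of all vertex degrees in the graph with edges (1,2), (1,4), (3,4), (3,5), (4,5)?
10 (handshake: sum of degrees = 2|E| = 2 x 5 = 10)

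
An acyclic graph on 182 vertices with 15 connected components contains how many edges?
167 (Each of the 15 component trees on V_i vertices has V_i - 1 edges; summing gives V - C = 182 - 15 = 167)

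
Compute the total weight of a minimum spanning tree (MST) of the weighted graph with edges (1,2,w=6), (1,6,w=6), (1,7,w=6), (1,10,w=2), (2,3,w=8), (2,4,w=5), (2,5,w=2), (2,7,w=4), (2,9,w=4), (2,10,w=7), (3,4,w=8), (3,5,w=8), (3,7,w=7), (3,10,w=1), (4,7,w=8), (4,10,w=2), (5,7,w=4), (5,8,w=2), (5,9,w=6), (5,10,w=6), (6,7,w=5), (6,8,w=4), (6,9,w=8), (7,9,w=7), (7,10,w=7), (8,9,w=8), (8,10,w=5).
26 (MST edges: (1,10,w=2), (2,4,w=5), (2,5,w=2), (2,7,w=4), (2,9,w=4), (3,10,w=1), (4,10,w=2), (5,8,w=2), (6,8,w=4); sum of weights 2 + 5 + 2 + 4 + 4 + 1 + 2 + 2 + 4 = 26)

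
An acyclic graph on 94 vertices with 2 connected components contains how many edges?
92 (Each of the 2 component trees on V_i vertices has V_i - 1 edges; summing gives V - C = 94 - 2 = 92)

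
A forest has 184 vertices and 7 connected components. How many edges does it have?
177 (Each of the 7 component trees on V_i vertices has V_i - 1 edges; summing gives V - C = 184 - 7 = 177)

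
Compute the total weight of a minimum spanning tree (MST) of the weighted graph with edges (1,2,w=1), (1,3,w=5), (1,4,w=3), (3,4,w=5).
9 (MST edges: (1,2,w=1), (1,3,w=5), (1,4,w=3); sum of weights 1 + 5 + 3 = 9)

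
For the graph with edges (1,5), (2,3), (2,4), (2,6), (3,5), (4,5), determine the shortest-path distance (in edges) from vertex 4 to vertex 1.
2 (path: 4 -> 5 -> 1, 2 edges)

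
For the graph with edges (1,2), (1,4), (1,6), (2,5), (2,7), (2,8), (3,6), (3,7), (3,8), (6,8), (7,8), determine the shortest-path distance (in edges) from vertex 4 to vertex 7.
3 (path: 4 -> 1 -> 2 -> 7, 3 edges)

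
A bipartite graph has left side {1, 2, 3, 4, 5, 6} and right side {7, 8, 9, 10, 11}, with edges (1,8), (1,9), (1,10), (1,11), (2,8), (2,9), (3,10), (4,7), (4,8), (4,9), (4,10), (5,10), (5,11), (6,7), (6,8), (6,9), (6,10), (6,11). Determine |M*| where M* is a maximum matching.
5 (matching: (1,11), (2,9), (3,10), (4,8), (6,7); upper bound min(|L|,|R|) = min(6,5) = 5)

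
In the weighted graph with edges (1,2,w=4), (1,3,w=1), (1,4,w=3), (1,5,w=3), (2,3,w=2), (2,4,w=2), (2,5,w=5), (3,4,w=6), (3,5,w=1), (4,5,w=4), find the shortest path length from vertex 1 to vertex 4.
3 (path: 1 -> 4; weights 3 = 3)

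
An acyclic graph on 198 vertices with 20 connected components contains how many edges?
178 (Each of the 20 component trees on V_i vertices has V_i - 1 edges; summing gives V - C = 198 - 20 = 178)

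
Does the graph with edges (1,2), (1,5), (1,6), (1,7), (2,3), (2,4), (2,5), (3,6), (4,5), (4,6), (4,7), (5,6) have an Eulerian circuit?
Yes (the graph is connected and all 7 vertices have even degree)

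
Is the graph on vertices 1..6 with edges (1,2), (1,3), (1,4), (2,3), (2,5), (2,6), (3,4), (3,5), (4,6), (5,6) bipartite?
No (odd cycle of length 3: 2 -> 1 -> 3 -> 2)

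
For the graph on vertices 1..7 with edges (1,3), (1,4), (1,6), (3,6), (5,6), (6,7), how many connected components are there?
2 (components: {1, 3, 4, 5, 6, 7}, {2})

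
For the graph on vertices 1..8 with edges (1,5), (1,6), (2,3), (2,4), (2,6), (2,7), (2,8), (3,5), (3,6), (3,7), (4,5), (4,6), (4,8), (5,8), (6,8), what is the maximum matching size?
4 (matching: (1,6), (2,8), (3,7), (4,5); upper bound floor(n/2) = floor(8/2) = 4)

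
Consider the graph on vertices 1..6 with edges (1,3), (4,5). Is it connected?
No, it has 4 components: {1, 3}, {2}, {4, 5}, {6}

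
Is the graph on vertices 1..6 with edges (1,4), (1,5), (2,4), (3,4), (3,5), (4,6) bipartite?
Yes. Partition: {1, 2, 3, 6}, {4, 5}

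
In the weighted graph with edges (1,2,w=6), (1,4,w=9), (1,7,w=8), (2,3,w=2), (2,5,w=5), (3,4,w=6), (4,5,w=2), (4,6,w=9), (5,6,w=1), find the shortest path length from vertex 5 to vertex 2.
5 (path: 5 -> 2; weights 5 = 5)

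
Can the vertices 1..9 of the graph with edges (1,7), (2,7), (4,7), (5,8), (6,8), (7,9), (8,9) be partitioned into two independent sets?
Yes. Partition: {1, 2, 3, 4, 5, 6, 9}, {7, 8}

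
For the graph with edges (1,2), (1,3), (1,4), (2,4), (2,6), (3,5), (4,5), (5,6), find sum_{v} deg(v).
16 (handshake: sum of degrees = 2|E| = 2 x 8 = 16)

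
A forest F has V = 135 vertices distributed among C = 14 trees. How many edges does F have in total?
121 (Each of the 14 component trees on V_i vertices has V_i - 1 edges; summing gives V - C = 135 - 14 = 121)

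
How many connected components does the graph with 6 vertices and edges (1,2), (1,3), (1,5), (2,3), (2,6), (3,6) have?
2 (components: {1, 2, 3, 5, 6}, {4})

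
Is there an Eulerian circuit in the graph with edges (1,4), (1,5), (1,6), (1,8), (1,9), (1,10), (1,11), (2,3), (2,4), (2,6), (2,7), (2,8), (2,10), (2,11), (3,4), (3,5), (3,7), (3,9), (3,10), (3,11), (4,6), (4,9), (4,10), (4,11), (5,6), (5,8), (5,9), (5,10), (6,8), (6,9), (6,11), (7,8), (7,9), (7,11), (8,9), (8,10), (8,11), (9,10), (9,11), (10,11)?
No (8 vertices have odd degree: {1, 2, 3, 4, 6, 7, 9, 11}; Eulerian circuit requires 0)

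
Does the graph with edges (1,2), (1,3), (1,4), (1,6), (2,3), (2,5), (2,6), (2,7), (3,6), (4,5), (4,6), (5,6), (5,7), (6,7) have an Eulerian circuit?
No (4 vertices have odd degree: {2, 3, 4, 7}; Eulerian circuit requires 0)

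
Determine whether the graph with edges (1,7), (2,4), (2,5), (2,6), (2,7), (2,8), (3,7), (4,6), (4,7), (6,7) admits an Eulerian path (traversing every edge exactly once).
No (8 vertices have odd degree: {1, 2, 3, 4, 5, 6, 7, 8}; Eulerian path requires 0 or 2)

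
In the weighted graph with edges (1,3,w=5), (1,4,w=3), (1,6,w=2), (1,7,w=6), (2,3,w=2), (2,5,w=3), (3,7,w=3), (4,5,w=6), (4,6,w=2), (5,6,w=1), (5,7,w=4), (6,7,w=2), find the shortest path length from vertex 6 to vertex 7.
2 (path: 6 -> 7; weights 2 = 2)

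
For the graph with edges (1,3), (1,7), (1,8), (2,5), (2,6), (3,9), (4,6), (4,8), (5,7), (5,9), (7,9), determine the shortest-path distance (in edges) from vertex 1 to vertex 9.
2 (path: 1 -> 3 -> 9, 2 edges)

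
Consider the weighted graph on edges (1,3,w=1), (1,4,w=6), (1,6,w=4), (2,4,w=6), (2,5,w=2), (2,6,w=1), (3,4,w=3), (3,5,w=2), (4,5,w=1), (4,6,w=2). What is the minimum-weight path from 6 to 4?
2 (path: 6 -> 4; weights 2 = 2)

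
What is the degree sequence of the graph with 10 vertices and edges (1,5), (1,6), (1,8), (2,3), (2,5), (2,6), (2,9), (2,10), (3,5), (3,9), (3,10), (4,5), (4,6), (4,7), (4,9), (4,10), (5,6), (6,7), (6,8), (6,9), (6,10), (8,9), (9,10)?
[8, 6, 5, 5, 5, 5, 4, 3, 3, 2] (degrees: deg(1)=3, deg(2)=5, deg(3)=4, deg(4)=5, deg(5)=5, deg(6)=8, deg(7)=2, deg(8)=3, deg(9)=6, deg(10)=5)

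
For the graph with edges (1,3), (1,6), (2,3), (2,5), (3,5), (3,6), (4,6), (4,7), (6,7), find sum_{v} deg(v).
18 (handshake: sum of degrees = 2|E| = 2 x 9 = 18)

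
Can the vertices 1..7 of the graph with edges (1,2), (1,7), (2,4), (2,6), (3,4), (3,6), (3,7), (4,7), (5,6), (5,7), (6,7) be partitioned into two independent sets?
No (odd cycle of length 3: 6 -> 7 -> 3 -> 6)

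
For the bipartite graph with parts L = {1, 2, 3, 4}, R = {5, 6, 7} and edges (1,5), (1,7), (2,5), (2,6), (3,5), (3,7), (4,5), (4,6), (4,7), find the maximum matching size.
3 (matching: (1,7), (2,6), (3,5); upper bound min(|L|,|R|) = min(4,3) = 3)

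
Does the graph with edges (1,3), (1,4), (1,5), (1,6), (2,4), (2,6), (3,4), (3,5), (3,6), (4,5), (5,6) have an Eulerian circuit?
Yes (the graph is connected and all 6 vertices have even degree)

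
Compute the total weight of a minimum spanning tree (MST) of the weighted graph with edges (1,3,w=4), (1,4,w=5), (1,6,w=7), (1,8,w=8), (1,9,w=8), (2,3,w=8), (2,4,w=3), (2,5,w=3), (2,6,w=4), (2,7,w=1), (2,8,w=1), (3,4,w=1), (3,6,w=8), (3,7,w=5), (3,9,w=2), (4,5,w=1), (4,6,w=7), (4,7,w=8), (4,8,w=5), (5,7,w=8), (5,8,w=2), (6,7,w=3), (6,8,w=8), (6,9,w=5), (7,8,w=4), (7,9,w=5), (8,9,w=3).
15 (MST edges: (1,3,w=4), (2,7,w=1), (2,8,w=1), (3,4,w=1), (3,9,w=2), (4,5,w=1), (5,8,w=2), (6,7,w=3); sum of weights 4 + 1 + 1 + 1 + 2 + 1 + 2 + 3 = 15)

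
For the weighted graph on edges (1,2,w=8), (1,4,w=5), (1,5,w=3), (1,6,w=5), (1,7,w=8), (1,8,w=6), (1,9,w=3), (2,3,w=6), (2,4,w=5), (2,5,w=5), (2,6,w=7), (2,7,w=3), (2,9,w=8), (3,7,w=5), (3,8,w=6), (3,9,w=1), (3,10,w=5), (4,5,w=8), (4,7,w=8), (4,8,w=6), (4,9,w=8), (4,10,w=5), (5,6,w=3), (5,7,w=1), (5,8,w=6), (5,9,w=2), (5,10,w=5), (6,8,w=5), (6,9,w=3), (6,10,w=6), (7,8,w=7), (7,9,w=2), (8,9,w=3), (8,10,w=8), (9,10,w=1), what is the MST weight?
22 (MST edges: (1,4,w=5), (1,5,w=3), (2,7,w=3), (3,9,w=1), (5,6,w=3), (5,7,w=1), (5,9,w=2), (8,9,w=3), (9,10,w=1); sum of weights 5 + 3 + 3 + 1 + 3 + 1 + 2 + 3 + 1 = 22)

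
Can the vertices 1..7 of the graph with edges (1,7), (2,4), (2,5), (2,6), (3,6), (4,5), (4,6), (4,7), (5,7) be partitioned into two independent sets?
No (odd cycle of length 3: 4 -> 7 -> 5 -> 4)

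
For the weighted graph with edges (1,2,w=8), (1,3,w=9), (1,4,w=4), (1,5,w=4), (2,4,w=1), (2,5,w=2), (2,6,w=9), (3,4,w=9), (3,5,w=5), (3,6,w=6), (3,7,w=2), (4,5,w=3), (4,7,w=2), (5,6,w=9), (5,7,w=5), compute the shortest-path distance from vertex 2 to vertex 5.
2 (path: 2 -> 5; weights 2 = 2)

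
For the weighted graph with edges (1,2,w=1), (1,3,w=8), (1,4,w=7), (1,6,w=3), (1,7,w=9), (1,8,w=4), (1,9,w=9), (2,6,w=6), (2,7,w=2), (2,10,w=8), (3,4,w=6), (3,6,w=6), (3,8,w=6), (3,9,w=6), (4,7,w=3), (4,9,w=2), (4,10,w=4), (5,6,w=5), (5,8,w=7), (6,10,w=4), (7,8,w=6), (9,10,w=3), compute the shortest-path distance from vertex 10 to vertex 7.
7 (path: 10 -> 4 -> 7; weights 4 + 3 = 7)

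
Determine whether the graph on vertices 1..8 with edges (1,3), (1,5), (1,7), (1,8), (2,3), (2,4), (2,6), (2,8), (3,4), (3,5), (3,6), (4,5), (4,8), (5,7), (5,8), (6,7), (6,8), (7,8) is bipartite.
No (odd cycle of length 3: 8 -> 1 -> 7 -> 8)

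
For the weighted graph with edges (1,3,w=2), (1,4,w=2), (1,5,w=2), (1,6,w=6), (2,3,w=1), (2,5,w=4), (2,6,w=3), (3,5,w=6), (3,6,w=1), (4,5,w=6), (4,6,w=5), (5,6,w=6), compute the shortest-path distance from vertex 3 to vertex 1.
2 (path: 3 -> 1; weights 2 = 2)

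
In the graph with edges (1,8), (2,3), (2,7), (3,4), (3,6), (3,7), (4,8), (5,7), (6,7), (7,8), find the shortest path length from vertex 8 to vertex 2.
2 (path: 8 -> 7 -> 2, 2 edges)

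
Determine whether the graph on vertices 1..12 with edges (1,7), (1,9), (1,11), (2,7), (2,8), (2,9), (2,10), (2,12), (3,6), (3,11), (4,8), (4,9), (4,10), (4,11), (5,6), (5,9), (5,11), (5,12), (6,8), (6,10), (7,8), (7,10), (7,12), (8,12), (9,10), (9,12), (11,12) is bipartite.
No (odd cycle of length 3: 5 -> 9 -> 12 -> 5)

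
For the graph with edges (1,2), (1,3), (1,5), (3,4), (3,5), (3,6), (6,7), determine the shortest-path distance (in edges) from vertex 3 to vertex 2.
2 (path: 3 -> 1 -> 2, 2 edges)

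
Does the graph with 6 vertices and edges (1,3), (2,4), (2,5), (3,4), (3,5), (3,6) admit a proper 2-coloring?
Yes. Partition: {1, 4, 5, 6}, {2, 3}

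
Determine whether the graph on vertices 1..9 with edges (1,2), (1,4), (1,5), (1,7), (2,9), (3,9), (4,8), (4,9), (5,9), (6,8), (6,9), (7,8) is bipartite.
Yes. Partition: {1, 8, 9}, {2, 3, 4, 5, 6, 7}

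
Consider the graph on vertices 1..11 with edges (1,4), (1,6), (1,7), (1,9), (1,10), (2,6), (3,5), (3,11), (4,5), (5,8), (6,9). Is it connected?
Yes (BFS from 1 visits [1, 4, 6, 7, 9, 10, 5, 2, 3, 8, 11] — all 11 vertices reached)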